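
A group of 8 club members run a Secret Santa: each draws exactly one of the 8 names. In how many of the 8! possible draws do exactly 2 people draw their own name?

Choose which 2 of the 8 are fixed: C(8,2) = 28.
The remaining 6 must be deranged: !6 = 265.
Total: 28 × 265 = 7420.

7420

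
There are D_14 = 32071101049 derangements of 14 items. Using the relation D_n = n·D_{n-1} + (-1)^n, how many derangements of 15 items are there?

D_15 = 15·32071101049 - 1 = 481066515734.

481066515734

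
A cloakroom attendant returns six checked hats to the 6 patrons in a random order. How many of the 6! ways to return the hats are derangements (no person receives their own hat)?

265

Recurrence: !6 = 5·(!5 + !4).
!6 = 5·(44 + 9) = 5·53 = 265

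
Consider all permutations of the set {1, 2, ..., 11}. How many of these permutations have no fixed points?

The number of derangements of 11 is !11 = Σ_{k=0}^{11} (-1)^k·11!/k!
= 11! - 11!/1! + 11!/2! - 11!/3! + 11!/4! - 11!/5! + 11!/6! - 11!/7! + 11!/8! - 11!/9! + 11!/10! - 11!/11!
= 39916800 - 39916800 + 19958400 - 6652800 + 1663200 - 332640 + 55440 - 7920 + 990 - 110 + 11 - 1
= 14684570

14684570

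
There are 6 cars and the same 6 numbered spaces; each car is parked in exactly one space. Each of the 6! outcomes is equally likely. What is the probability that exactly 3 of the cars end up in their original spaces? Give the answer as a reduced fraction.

1/18

Favorable outcomes: C(6,3)·!3 = 20·2 = 40.
Total outcomes: 6! = 720.
Probability = 40/720 = 1/18.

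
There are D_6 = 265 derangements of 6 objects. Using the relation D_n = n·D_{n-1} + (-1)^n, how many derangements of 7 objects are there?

1854

D_7 = 7·265 - 1 = 1854.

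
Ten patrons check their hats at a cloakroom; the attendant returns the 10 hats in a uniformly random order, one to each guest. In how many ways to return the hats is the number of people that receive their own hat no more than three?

Sum C(10,i)·!(10-i) for i = 0..3:
  i=0: C(10,0)·!10 = 1·1334961 = 1334961
  i=1: C(10,1)·!9 = 10·133496 = 1334960
  i=2: C(10,2)·!8 = 45·14833 = 667485
  i=3: C(10,3)·!7 = 120·1854 = 222480
Total = 3559886.

3559886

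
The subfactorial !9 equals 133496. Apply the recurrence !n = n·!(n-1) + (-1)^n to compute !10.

1334961

!10 = 10·133496 + 1 = 1334961.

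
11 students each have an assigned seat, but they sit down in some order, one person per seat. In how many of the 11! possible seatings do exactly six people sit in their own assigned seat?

Choose which 6 of the 11 are fixed: C(11,6) = 462.
The remaining 5 must be deranged: !5 = 44.
Total: 462 × 44 = 20328.

20328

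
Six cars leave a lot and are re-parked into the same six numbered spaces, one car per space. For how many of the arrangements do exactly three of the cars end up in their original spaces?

40

Pick the 3 fixed positions: C(6,3) = 20 ways.
The other 3 form a derangement: !3 = 2.
Total: 20 × 2 = 40.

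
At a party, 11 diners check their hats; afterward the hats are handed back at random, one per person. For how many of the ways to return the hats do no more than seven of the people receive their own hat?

39916414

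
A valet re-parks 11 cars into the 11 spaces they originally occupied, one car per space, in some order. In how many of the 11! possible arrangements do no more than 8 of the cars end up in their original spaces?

Sum C(11,i)·!(11-i) for i = 0..8:
  i=0: C(11,0)·!11 = 1·14684570 = 14684570
  i=1: C(11,1)·!10 = 11·1334961 = 14684571
  i=2: C(11,2)·!9 = 55·133496 = 7342280
  i=3: C(11,3)·!8 = 165·14833 = 2447445
  i=4: C(11,4)·!7 = 330·1854 = 611820
  i=5: C(11,5)·!6 = 462·265 = 122430
  i=6: C(11,6)·!5 = 462·44 = 20328
  i=7: C(11,7)·!4 = 330·9 = 2970
  i=8: C(11,8)·!3 = 165·2 = 330
Total = 39916744.

39916744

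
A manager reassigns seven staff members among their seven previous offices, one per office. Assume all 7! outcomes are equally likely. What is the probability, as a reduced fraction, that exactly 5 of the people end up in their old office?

1/240

Favorable outcomes: C(7,5)·!2 = 21·1 = 21.
Total outcomes: 7! = 5040.
Probability = 21/5040 = 1/240.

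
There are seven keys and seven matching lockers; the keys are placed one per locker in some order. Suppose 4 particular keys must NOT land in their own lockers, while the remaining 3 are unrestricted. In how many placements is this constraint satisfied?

2790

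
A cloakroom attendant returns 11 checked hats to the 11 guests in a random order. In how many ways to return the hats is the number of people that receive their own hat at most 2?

Sum C(11,i)·!(11-i) for i = 0..2:
  i=0: C(11,0)·!11 = 1·14684570 = 14684570
  i=1: C(11,1)·!10 = 11·1334961 = 14684571
  i=2: C(11,2)·!9 = 55·133496 = 7342280
Total = 36711421.

36711421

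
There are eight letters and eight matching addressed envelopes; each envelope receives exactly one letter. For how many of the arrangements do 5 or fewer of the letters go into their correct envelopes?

40291

Sum C(8,i)·!(8-i) for i = 0..5:
  i=0: C(8,0)·!8 = 1·14833 = 14833
  i=1: C(8,1)·!7 = 8·1854 = 14832
  i=2: C(8,2)·!6 = 28·265 = 7420
  i=3: C(8,3)·!5 = 56·44 = 2464
  i=4: C(8,4)·!4 = 70·9 = 630
  i=5: C(8,5)·!3 = 56·2 = 112
Total = 40291.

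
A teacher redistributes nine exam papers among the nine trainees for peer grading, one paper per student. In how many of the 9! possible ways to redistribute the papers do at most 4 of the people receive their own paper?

361541

Sum C(9,i)·!(9-i) for i = 0..4:
  i=0: C(9,0)·!9 = 1·133496 = 133496
  i=1: C(9,1)·!8 = 9·14833 = 133497
  i=2: C(9,2)·!7 = 36·1854 = 66744
  i=3: C(9,3)·!6 = 84·265 = 22260
  i=4: C(9,4)·!5 = 126·44 = 5544
Total = 361541.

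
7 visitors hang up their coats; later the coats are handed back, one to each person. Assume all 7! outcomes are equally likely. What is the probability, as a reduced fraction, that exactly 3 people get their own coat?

1/16

Favorable outcomes: C(7,3)·!4 = 35·9 = 315.
Total outcomes: 7! = 5040.
Probability = 315/5040 = 1/16.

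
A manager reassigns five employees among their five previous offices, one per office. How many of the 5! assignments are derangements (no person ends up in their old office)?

Recurrence: !5 = 5·!4 + (-1)^5.
!5 = 5·9 - 1 = 44

44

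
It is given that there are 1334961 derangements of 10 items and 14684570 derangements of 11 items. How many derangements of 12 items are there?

D_12 = (12-1)·(D_11 + D_10) = 11·(14684570 + 1334961) = 11·16019531 = 176214841.

176214841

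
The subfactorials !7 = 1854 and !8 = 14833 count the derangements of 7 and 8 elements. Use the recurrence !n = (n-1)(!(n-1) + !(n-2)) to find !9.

!9 = (9-1)·(!8 + !7) = 8·(14833 + 1854) = 8·16687 = 133496.

133496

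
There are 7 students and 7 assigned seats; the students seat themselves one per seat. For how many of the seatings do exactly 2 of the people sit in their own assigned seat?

924

Choose which 2 of the 7 are fixed: C(7,2) = 21.
The other 5 form a derangement: !5 = 44.
Total: 21 × 44 = 924.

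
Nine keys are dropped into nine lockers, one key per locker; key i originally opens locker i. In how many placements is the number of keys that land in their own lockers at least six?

205

# with exactly i fixed is C(9,i)·!(9-i); sum over i=6..9:
  i=6: C(9,6)·!3 = 84·2 = 168
  i=7: C(9,7)·!2 = 36·1 = 36
  i=8: C(9,8)·!1 = 9·0 = 0
  i=9: C(9,9)·!0 = 1·1 = 1
Total = 205.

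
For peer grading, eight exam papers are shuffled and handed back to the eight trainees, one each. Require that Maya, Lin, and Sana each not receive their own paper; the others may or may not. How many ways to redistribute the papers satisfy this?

27240

Inclusion-exclusion on the 3 forbidden self-matches:
Σ_{j=0}^{3} (-1)^j C(3,j)(8-j)!
= C(3,0)·8! - C(3,1)·7! + C(3,2)·6! - C(3,3)·5!
= 40320 - 15120 + 2160 - 120
= 27240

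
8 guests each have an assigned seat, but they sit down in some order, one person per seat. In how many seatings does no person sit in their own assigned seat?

Recurrence: !8 = 8·!7 + (-1)^8.
!8 = 8·1854 + 1 = 14833

14833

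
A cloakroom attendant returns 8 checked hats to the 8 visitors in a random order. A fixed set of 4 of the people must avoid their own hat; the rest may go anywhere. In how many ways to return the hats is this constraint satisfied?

24024

Let A_j be the event that the j-th constrained one is fixed. By inclusion-exclusion over the 4 events:
Σ_{j=0}^{4} (-1)^j C(4,j)(8-j)!
= C(4,0)·8! - C(4,1)·7! + C(4,2)·6! - C(4,3)·5! + C(4,4)·4!
= 40320 - 20160 + 4320 - 480 + 24
= 24024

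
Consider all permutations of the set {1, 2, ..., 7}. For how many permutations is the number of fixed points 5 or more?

# with exactly i fixed is C(7,i)·!(7-i); sum over i=5..7:
  i=5: C(7,5)·!2 = 21·1 = 21
  i=6: C(7,6)·!1 = 7·0 = 0
  i=7: C(7,7)·!0 = 1·1 = 1
Total = 22.

22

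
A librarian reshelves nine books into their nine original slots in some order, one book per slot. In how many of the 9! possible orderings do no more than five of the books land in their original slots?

362675

Sum C(9,i)·!(9-i) for i = 0..5:
  i=0: C(9,0)·!9 = 1·133496 = 133496
  i=1: C(9,1)·!8 = 9·14833 = 133497
  i=2: C(9,2)·!7 = 36·1854 = 66744
  i=3: C(9,3)·!6 = 84·265 = 22260
  i=4: C(9,4)·!5 = 126·44 = 5544
  i=5: C(9,5)·!4 = 126·9 = 1134
Total = 362675.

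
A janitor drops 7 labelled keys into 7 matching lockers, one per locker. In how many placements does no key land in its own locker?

1854

!7 is the nearest integer to 7!/e.
7! = 5040, and 5040/e ≈ 1854.11, so !7 = 1854.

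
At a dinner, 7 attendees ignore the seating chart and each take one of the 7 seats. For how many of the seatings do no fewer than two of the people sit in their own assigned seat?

Sum C(7,i)·!(7-i) for i = 2..7:
  i=2: C(7,2)·!5 = 21·44 = 924
  i=3: C(7,3)·!4 = 35·9 = 315
  i=4: C(7,4)·!3 = 35·2 = 70
  i=5: C(7,5)·!2 = 21·1 = 21
  i=6: C(7,6)·!1 = 7·0 = 0
  i=7: C(7,7)·!0 = 1·1 = 1
Total = 1331.

1331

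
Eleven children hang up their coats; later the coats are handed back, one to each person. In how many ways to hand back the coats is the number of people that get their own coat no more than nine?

39916799

# with exactly i fixed is C(11,i)·!(11-i); sum over i=0..9:
  i=0: C(11,0)·!11 = 1·14684570 = 14684570
  i=1: C(11,1)·!10 = 11·1334961 = 14684571
  i=2: C(11,2)·!9 = 55·133496 = 7342280
  i=3: C(11,3)·!8 = 165·14833 = 2447445
  i=4: C(11,4)·!7 = 330·1854 = 611820
  i=5: C(11,5)·!6 = 462·265 = 122430
  i=6: C(11,6)·!5 = 462·44 = 20328
  i=7: C(11,7)·!4 = 330·9 = 2970
  i=8: C(11,8)·!3 = 165·2 = 330
  i=9: C(11,9)·!2 = 55·1 = 55
Total = 39916799.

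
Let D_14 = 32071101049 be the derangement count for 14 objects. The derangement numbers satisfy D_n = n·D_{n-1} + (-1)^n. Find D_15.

D_15 = 15·32071101049 - 1 = 481066515734.

481066515734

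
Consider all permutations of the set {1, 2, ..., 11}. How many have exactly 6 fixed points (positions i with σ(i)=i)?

Pick the 6 fixed positions: C(11,6) = 462 ways.
The remaining 5 must be deranged: !5 = 44.
Total: 462 × 44 = 20328.

20328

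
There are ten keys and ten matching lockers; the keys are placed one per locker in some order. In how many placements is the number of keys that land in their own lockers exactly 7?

Choose which 7 of the 10 are fixed: C(10,7) = 120.
The remaining 3 must be deranged: !3 = 2.
Total: 120 × 2 = 240.

240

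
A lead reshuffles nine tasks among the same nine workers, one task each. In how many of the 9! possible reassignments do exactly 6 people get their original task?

168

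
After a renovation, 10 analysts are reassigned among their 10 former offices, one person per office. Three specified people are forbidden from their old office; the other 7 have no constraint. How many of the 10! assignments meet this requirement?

2656080

Let A_j be the event that the j-th constrained one is fixed. By inclusion-exclusion over the 3 events:
Σ_{j=0}^{3} (-1)^j C(3,j)(10-j)!
= C(3,0)·10! - C(3,1)·9! + C(3,2)·8! - C(3,3)·7!
= 3628800 - 1088640 + 120960 - 5040
= 2656080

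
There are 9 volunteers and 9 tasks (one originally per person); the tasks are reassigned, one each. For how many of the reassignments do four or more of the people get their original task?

6883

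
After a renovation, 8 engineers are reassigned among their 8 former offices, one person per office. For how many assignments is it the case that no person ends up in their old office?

!8 = 8! · Σ_{k=0}^{8} (-1)^k/k!
= 8! - 8!/1! + 8!/2! - 8!/3! + 8!/4! - 8!/5! + 8!/6! - 8!/7! + 8!/8!
= 40320 - 40320 + 20160 - 6720 + 1680 - 336 + 56 - 8 + 1
= 14833

14833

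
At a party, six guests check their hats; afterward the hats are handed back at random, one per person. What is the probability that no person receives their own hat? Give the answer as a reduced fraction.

53/144

Favorable outcomes: !6 = 265.
Total outcomes: 6! = 720.
Probability = 265/720 = 53/144.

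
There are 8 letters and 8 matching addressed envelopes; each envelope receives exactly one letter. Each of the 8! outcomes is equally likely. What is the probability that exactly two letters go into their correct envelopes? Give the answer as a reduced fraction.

Favorable outcomes: C(8,2)·!6 = 28·265 = 7420.
Total outcomes: 8! = 40320.
Probability = 7420/40320 = 53/288.

53/288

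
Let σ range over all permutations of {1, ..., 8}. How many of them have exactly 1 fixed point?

14832

Pick the single fixed position: C(8,1) = 8 ways.
The remaining 7 must be deranged: !7 = 1854.
Total: 8 × 1854 = 14832.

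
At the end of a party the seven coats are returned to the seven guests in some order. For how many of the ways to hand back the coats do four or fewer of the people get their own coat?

5018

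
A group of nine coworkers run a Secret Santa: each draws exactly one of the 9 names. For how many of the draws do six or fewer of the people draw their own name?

362843

# with exactly i fixed is C(9,i)·!(9-i); sum over i=0..6:
  i=0: C(9,0)·!9 = 1·133496 = 133496
  i=1: C(9,1)·!8 = 9·14833 = 133497
  i=2: C(9,2)·!7 = 36·1854 = 66744
  i=3: C(9,3)·!6 = 84·265 = 22260
  i=4: C(9,4)·!5 = 126·44 = 5544
  i=5: C(9,5)·!4 = 126·9 = 1134
  i=6: C(9,6)·!3 = 84·2 = 168
Total = 362843.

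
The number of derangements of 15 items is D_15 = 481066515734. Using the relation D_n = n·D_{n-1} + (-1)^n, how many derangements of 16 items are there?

7697064251745

D_16 = 16·481066515734 + 1 = 7697064251745.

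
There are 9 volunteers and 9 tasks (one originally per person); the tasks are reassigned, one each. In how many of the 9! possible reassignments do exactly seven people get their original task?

Pick the 7 fixed positions: C(9,7) = 36 ways.
The remaining 2 must be deranged: !2 = 1.
Total: 36 × 1 = 36.

36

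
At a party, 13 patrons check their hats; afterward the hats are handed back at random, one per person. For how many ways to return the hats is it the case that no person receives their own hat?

2290792932

Use !n = n·!(n-1) + (-1)^n.
!13 = 13·176214841 - 1 = 2290792932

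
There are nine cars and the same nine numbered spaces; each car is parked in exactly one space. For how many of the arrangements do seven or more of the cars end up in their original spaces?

# with exactly i fixed is C(9,i)·!(9-i); sum over i=7..9:
  i=7: C(9,7)·!2 = 36·1 = 36
  i=8: C(9,8)·!1 = 9·0 = 0
  i=9: C(9,9)·!0 = 1·1 = 1
Total = 37.

37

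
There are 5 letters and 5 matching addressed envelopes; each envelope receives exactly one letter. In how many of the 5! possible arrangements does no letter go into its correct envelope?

!5 is the nearest integer to 5!/e.
5! = 120, and 120/e ≈ 44.15, so !5 = 44.

44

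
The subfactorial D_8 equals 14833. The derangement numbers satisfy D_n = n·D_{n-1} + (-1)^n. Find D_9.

D_9 = 9·14833 - 1 = 133496.

133496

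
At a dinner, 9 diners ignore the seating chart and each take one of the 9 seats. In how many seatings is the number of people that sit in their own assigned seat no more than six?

# with exactly i fixed is C(9,i)·!(9-i); sum over i=0..6:
  i=0: C(9,0)·!9 = 1·133496 = 133496
  i=1: C(9,1)·!8 = 9·14833 = 133497
  i=2: C(9,2)·!7 = 36·1854 = 66744
  i=3: C(9,3)·!6 = 84·265 = 22260
  i=4: C(9,4)·!5 = 126·44 = 5544
  i=5: C(9,5)·!4 = 126·9 = 1134
  i=6: C(9,6)·!3 = 84·2 = 168
Total = 362843.

362843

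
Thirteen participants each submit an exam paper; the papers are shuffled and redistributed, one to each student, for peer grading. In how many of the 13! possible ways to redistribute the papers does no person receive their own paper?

The number of derangements of 13 is !13 = Σ_{k=0}^{13} (-1)^k·13!/k!
= 13! - 13!/1! + 13!/2! - 13!/3! + 13!/4! - 13!/5! + 13!/6! - 13!/7! + 13!/8! - 13!/9! + 13!/10! - 13!/11! + 13!/12! - 13!/13!
= 6227020800 - 6227020800 + 3113510400 - 1037836800 + 259459200 - 51891840 + 8648640 - 1235520 + 154440 - 17160 + 1716 - 156 + 13 - 1
= 2290792932

2290792932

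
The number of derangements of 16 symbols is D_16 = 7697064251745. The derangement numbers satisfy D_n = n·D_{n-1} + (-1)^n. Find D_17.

D_17 = 17·7697064251745 - 1 = 130850092279664.

130850092279664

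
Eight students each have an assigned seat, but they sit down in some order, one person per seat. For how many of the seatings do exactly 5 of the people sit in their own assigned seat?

Choose which 5 of the 8 are fixed: C(8,5) = 56.
The other 3 form a derangement: !3 = 2.
Total: 56 × 2 = 112.

112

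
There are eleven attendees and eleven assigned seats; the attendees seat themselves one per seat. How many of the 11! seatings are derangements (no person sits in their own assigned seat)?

!11 is the nearest integer to 11!/e.
11! = 39916800, and 39916800/e ≈ 14684570.08, so !11 = 14684570.

14684570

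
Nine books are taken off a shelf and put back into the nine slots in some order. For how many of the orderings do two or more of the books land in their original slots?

Sum C(9,i)·!(9-i) for i = 2..9:
  i=2: C(9,2)·!7 = 36·1854 = 66744
  i=3: C(9,3)·!6 = 84·265 = 22260
  i=4: C(9,4)·!5 = 126·44 = 5544
  i=5: C(9,5)·!4 = 126·9 = 1134
  i=6: C(9,6)·!3 = 84·2 = 168
  i=7: C(9,7)·!2 = 36·1 = 36
  i=8: C(9,8)·!1 = 9·0 = 0
  i=9: C(9,9)·!0 = 1·1 = 1
Total = 95887.

95887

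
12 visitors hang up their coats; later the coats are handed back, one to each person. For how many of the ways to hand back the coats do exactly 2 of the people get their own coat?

88107426

Choose which 2 of the 12 are fixed: C(12,2) = 66.
The remaining 10 must be deranged: !10 = 1334961.
Total: 66 × 1334961 = 88107426.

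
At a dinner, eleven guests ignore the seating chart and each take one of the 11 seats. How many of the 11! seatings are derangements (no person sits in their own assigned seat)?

14684570

!11 = 11! · Σ_{k=0}^{11} (-1)^k/k!
= 11! - 11!/1! + 11!/2! - 11!/3! + 11!/4! - 11!/5! + 11!/6! - 11!/7! + 11!/8! - 11!/9! + 11!/10! - 11!/11!
= 39916800 - 39916800 + 19958400 - 6652800 + 1663200 - 332640 + 55440 - 7920 + 990 - 110 + 11 - 1
= 14684570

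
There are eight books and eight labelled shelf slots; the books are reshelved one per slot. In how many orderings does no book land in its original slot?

Use !n = n·!(n-1) + (-1)^n.
!8 = 8·1854 + 1 = 14833

14833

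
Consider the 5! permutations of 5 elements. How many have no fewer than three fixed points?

Sum C(5,i)·!(5-i) for i = 3..5:
  i=3: C(5,3)·!2 = 10·1 = 10
  i=4: C(5,4)·!1 = 5·0 = 0
  i=5: C(5,5)·!0 = 1·1 = 1
Total = 11.

11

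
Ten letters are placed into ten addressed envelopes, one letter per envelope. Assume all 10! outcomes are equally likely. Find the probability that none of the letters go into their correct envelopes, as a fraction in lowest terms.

16481/44800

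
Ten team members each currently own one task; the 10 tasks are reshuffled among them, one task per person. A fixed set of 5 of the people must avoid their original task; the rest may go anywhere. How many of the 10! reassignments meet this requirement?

2170680

Inclusion-exclusion on the 5 forbidden self-matches:
Σ_{j=0}^{5} (-1)^j C(5,j)(10-j)!
= C(5,0)·10! - C(5,1)·9! + C(5,2)·8! - C(5,3)·7! + C(5,4)·6! - C(5,5)·5!
= 3628800 - 1814400 + 403200 - 50400 + 3600 - 120
= 2170680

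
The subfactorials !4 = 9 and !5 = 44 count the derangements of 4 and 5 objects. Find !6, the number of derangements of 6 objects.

265

!6 = (6-1)·(!5 + !4) = 5·(44 + 9) = 5·53 = 265.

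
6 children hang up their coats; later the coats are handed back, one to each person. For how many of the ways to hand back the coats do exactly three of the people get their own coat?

40

Choose which 3 of the 6 are fixed: C(6,3) = 20.
The other 3 form a derangement: !3 = 2.
Total: 20 × 2 = 40.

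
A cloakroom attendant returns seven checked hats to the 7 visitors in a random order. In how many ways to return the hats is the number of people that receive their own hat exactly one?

Pick the single fixed position: C(7,1) = 7 ways.
The remaining 6 must be deranged: !6 = 265.
Total: 7 × 265 = 1855.

1855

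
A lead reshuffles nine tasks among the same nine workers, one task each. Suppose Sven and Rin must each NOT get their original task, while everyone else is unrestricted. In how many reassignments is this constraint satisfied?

287280

Inclusion-exclusion on the 2 forbidden self-matches:
Σ_{j=0}^{2} (-1)^j C(2,j)(9-j)!
= C(2,0)·9! - C(2,1)·8! + C(2,2)·7!
= 362880 - 80640 + 5040
= 287280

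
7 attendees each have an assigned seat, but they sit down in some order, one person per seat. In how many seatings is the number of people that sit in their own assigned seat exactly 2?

924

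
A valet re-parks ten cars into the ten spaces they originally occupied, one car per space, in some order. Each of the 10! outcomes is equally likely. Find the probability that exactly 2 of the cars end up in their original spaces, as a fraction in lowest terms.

2119/11520

Favorable outcomes: C(10,2)·!8 = 45·14833 = 667485.
Total outcomes: 10! = 3628800.
Probability = 667485/3628800 = 2119/11520.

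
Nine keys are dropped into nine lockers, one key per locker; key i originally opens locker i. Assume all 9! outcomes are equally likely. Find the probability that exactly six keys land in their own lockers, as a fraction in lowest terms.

1/2160

Favorable outcomes: C(9,6)·!3 = 84·2 = 168.
Total outcomes: 9! = 362880.
Probability = 168/362880 = 1/2160.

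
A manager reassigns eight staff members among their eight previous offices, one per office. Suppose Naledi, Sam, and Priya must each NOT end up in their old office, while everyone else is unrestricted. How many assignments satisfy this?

Inclusion-exclusion on the 3 forbidden self-matches:
Σ_{j=0}^{3} (-1)^j C(3,j)(8-j)!
= C(3,0)·8! - C(3,1)·7! + C(3,2)·6! - C(3,3)·5!
= 40320 - 15120 + 2160 - 120
= 27240

27240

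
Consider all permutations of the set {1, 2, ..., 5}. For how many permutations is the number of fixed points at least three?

Sum C(5,i)·!(5-i) for i = 3..5:
  i=3: C(5,3)·!2 = 10·1 = 10
  i=4: C(5,4)·!1 = 5·0 = 0
  i=5: C(5,5)·!0 = 1·1 = 1
Total = 11.

11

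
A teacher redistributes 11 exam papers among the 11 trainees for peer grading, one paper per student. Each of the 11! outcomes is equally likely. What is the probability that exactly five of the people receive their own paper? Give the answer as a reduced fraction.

Favorable outcomes: C(11,5)·!6 = 462·265 = 122430.
Total outcomes: 11! = 39916800.
Probability = 122430/39916800 = 53/17280.

53/17280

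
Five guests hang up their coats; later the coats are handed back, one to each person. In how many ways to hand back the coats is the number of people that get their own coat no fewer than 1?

76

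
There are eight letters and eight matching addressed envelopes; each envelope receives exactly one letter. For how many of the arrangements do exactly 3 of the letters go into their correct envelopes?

2464

Pick the 3 fixed positions: C(8,3) = 56 ways.
The other 5 form a derangement: !5 = 44.
Total: 56 × 44 = 2464.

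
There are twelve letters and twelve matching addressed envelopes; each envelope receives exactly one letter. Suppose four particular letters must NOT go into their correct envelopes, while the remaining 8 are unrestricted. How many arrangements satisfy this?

Let A_j be the event that the j-th constrained one is fixed. By inclusion-exclusion over the 4 events:
Σ_{j=0}^{4} (-1)^j C(4,j)(12-j)!
= C(4,0)·12! - C(4,1)·11! + C(4,2)·10! - C(4,3)·9! + C(4,4)·8!
= 479001600 - 159667200 + 21772800 - 1451520 + 40320
= 339696000

339696000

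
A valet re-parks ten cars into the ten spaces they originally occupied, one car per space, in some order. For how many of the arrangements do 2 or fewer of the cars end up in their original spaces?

3337406

# with exactly i fixed is C(10,i)·!(10-i); sum over i=0..2:
  i=0: C(10,0)·!10 = 1·1334961 = 1334961
  i=1: C(10,1)·!9 = 10·133496 = 1334960
  i=2: C(10,2)·!8 = 45·14833 = 667485
Total = 3337406.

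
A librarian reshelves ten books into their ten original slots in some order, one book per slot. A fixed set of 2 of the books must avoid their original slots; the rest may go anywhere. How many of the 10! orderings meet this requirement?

2943360

Let A_j be the event that the j-th constrained one is fixed. By inclusion-exclusion over the 2 events:
Σ_{j=0}^{2} (-1)^j C(2,j)(10-j)!
= C(2,0)·10! - C(2,1)·9! + C(2,2)·8!
= 3628800 - 725760 + 40320
= 2943360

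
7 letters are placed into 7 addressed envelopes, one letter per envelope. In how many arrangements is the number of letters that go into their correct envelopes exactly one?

1855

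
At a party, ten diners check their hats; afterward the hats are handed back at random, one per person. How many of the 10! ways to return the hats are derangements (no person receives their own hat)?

!10 is the nearest integer to 10!/e.
10! = 3628800, and 3628800/e ≈ 1334960.92, so !10 = 1334961.

1334961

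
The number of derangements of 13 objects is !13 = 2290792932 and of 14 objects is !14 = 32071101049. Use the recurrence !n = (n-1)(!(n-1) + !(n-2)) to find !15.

!15 = (15-1)·(!14 + !13) = 14·(32071101049 + 2290792932) = 14·34361893981 = 481066515734.

481066515734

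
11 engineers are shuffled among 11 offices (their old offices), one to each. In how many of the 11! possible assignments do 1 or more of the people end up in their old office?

25232230

# with exactly i fixed is C(11,i)·!(11-i); sum over i=1..11:
  i=1: C(11,1)·!10 = 11·1334961 = 14684571
  i=2: C(11,2)·!9 = 55·133496 = 7342280
  i=3: C(11,3)·!8 = 165·14833 = 2447445
  i=4: C(11,4)·!7 = 330·1854 = 611820
  i=5: C(11,5)·!6 = 462·265 = 122430
  i=6: C(11,6)·!5 = 462·44 = 20328
  i=7: C(11,7)·!4 = 330·9 = 2970
  i=8: C(11,8)·!3 = 165·2 = 330
  i=9: C(11,9)·!2 = 55·1 = 55
  i=10: C(11,10)·!1 = 11·0 = 0
  i=11: C(11,11)·!0 = 1·1 = 1
Total = 25232230.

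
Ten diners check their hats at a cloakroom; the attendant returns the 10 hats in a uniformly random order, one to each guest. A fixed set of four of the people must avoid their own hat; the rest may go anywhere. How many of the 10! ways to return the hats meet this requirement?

Inclusion-exclusion on the 4 forbidden self-matches:
Σ_{j=0}^{4} (-1)^j C(4,j)(10-j)!
= C(4,0)·10! - C(4,1)·9! + C(4,2)·8! - C(4,3)·7! + C(4,4)·6!
= 3628800 - 1451520 + 241920 - 20160 + 720
= 2399760

2399760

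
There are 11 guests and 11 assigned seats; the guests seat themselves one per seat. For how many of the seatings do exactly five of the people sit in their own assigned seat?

122430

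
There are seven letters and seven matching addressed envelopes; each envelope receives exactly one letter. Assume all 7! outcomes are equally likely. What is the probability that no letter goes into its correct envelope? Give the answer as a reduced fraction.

103/280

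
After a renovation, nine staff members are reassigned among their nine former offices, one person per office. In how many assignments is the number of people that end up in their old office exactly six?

Pick the 6 fixed positions: C(9,6) = 84 ways.
The remaining 3 must be deranged: !3 = 2.
Total: 84 × 2 = 168.

168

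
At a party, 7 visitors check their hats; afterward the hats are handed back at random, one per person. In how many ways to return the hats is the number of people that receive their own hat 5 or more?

22

Sum C(7,i)·!(7-i) for i = 5..7:
  i=5: C(7,5)·!2 = 21·1 = 21
  i=6: C(7,6)·!1 = 7·0 = 0
  i=7: C(7,7)·!0 = 1·1 = 1
Total = 22.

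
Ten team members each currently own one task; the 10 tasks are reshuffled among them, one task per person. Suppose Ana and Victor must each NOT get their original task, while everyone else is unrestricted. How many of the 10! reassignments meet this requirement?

Inclusion-exclusion on the 2 forbidden self-matches:
Σ_{j=0}^{2} (-1)^j C(2,j)(10-j)!
= C(2,0)·10! - C(2,1)·9! + C(2,2)·8!
= 3628800 - 725760 + 40320
= 2943360

2943360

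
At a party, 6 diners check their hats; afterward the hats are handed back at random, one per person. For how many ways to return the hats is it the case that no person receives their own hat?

265

By inclusion-exclusion, !6 = Σ (-1)^k · 6!/k! for k=0..6
= 6! - 6!/1! + 6!/2! - 6!/3! + 6!/4! - 6!/5! + 6!/6!
= 720 - 720 + 360 - 120 + 30 - 6 + 1
= 265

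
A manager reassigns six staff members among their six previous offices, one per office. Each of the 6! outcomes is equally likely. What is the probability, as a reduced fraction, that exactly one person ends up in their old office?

Favorable outcomes: C(6,1)·!5 = 6·44 = 264.
Total outcomes: 6! = 720.
Probability = 264/720 = 11/30.

11/30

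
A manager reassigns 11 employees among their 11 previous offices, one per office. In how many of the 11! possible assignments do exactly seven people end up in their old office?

Pick the 7 fixed positions: C(11,7) = 330 ways.
The other 4 form a derangement: !4 = 9.
Total: 330 × 9 = 2970.

2970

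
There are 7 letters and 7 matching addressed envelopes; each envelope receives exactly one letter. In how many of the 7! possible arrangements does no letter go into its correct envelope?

1854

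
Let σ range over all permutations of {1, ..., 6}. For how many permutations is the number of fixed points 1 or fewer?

# with exactly i fixed is C(6,i)·!(6-i); sum over i=0..1:
  i=0: C(6,0)·!6 = 1·265 = 265
  i=1: C(6,1)·!5 = 6·44 = 264
Total = 529.

529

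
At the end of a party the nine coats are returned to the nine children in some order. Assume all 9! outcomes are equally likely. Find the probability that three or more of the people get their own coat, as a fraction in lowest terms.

Favorable outcomes: Σ_{i≥3} C(9,i)·!(9-i) = 84·265 + 126·44 + 126·9 + 84·2 + 36·1 + 9·0 + 1·1 = 29143.
Total outcomes: 9! = 362880.
Probability = 29143/362880 = 29143/362880.

29143/362880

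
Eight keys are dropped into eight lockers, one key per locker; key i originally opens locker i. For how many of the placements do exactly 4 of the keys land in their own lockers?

630

Choose which 4 of the 8 are fixed: C(8,4) = 70.
The other 4 form a derangement: !4 = 9.
Total: 70 × 9 = 630.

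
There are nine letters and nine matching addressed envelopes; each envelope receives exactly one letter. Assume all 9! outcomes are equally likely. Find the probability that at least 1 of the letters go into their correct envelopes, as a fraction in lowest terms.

28673/45360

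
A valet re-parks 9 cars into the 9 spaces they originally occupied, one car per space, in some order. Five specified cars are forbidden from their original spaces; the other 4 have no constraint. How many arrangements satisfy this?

Let A_j be the event that the j-th constrained one is fixed. By inclusion-exclusion over the 5 events:
Σ_{j=0}^{5} (-1)^j C(5,j)(9-j)!
= C(5,0)·9! - C(5,1)·8! + C(5,2)·7! - C(5,3)·6! + C(5,4)·5! - C(5,5)·4!
= 362880 - 201600 + 50400 - 7200 + 600 - 24
= 205056

205056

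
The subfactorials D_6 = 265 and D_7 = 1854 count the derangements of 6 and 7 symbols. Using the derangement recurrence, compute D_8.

D_8 = (8-1)·(D_7 + D_6) = 7·(1854 + 265) = 7·2119 = 14833.

14833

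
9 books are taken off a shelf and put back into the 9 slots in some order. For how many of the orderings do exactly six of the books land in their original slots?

168

Choose which 6 of the 9 are fixed: C(9,6) = 84.
The remaining 3 must be deranged: !3 = 2.
Total: 84 × 2 = 168.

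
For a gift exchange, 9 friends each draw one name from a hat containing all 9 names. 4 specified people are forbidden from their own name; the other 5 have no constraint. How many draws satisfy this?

Inclusion-exclusion on the 4 forbidden self-matches:
Σ_{j=0}^{4} (-1)^j C(4,j)(9-j)!
= C(4,0)·9! - C(4,1)·8! + C(4,2)·7! - C(4,3)·6! + C(4,4)·5!
= 362880 - 161280 + 30240 - 2880 + 120
= 229080

229080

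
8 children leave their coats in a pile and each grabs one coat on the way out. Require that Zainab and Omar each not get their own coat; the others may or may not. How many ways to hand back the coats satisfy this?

30960

Let A_j be the event that the j-th constrained one is fixed. By inclusion-exclusion over the 2 events:
Σ_{j=0}^{2} (-1)^j C(2,j)(8-j)!
= C(2,0)·8! - C(2,1)·7! + C(2,2)·6!
= 40320 - 10080 + 720
= 30960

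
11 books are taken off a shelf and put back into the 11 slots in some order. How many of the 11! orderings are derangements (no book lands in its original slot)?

The number of derangements of 11 is !11 = Σ_{k=0}^{11} (-1)^k·11!/k!
= 11! - 11!/1! + 11!/2! - 11!/3! + 11!/4! - 11!/5! + 11!/6! - 11!/7! + 11!/8! - 11!/9! + 11!/10! - 11!/11!
= 39916800 - 39916800 + 19958400 - 6652800 + 1663200 - 332640 + 55440 - 7920 + 990 - 110 + 11 - 1
= 14684570

14684570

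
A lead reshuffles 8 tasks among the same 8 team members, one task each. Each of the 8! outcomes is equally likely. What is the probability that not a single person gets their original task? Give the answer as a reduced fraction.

Favorable outcomes: !8 = 14833.
Total outcomes: 8! = 40320.
Probability = 14833/40320 = 2119/5760.

2119/5760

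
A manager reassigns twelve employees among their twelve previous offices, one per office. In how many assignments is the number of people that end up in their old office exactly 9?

440

Choose which 9 of the 12 are fixed: C(12,9) = 220.
The other 3 form a derangement: !3 = 2.
Total: 220 × 2 = 440.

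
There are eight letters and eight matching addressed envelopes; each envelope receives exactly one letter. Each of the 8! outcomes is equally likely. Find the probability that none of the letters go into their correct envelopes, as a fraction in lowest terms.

2119/5760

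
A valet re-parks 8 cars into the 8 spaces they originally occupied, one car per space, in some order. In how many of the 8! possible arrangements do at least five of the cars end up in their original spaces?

# with exactly i fixed is C(8,i)·!(8-i); sum over i=5..8:
  i=5: C(8,5)·!3 = 56·2 = 112
  i=6: C(8,6)·!2 = 28·1 = 28
  i=7: C(8,7)·!1 = 8·0 = 0
  i=8: C(8,8)·!0 = 1·1 = 1
Total = 141.

141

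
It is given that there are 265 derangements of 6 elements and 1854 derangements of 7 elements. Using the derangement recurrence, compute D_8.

D_8 = (8-1)·(D_7 + D_6) = 7·(1854 + 265) = 7·2119 = 14833.

14833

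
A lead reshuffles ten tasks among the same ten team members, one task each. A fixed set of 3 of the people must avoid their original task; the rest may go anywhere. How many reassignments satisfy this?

2656080

Let A_j be the event that the j-th constrained one is fixed. By inclusion-exclusion over the 3 events:
Σ_{j=0}^{3} (-1)^j C(3,j)(10-j)!
= C(3,0)·10! - C(3,1)·9! + C(3,2)·8! - C(3,3)·7!
= 3628800 - 1088640 + 120960 - 5040
= 2656080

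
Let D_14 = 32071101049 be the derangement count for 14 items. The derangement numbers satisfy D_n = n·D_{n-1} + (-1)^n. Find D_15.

481066515734

D_15 = 15·32071101049 - 1 = 481066515734.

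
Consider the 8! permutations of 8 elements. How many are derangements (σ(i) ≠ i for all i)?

14833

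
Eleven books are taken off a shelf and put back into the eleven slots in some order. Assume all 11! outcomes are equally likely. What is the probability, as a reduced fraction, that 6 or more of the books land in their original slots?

Favorable outcomes: Σ_{i≥6} C(11,i)·!(11-i) = 462·44 + 330·9 + 165·2 + 55·1 + 11·0 + 1·1 = 23684.
Total outcomes: 11! = 39916800.
Probability = 23684/39916800 = 5921/9979200.

5921/9979200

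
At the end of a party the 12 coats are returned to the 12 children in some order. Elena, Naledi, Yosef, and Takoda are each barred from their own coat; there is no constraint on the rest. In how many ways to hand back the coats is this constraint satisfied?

339696000

Inclusion-exclusion on the 4 forbidden self-matches:
Σ_{j=0}^{4} (-1)^j C(4,j)(12-j)!
= C(4,0)·12! - C(4,1)·11! + C(4,2)·10! - C(4,3)·9! + C(4,4)·8!
= 479001600 - 159667200 + 21772800 - 1451520 + 40320
= 339696000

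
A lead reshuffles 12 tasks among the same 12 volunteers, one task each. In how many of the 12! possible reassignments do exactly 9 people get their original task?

440

Choose which 9 of the 12 are fixed: C(12,9) = 220.
The remaining 3 must be deranged: !3 = 2.
Total: 220 × 2 = 440.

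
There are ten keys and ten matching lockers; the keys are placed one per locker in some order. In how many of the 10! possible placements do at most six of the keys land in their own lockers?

3628514

Sum C(10,i)·!(10-i) for i = 0..6:
  i=0: C(10,0)·!10 = 1·1334961 = 1334961
  i=1: C(10,1)·!9 = 10·133496 = 1334960
  i=2: C(10,2)·!8 = 45·14833 = 667485
  i=3: C(10,3)·!7 = 120·1854 = 222480
  i=4: C(10,4)·!6 = 210·265 = 55650
  i=5: C(10,5)·!5 = 252·44 = 11088
  i=6: C(10,6)·!4 = 210·9 = 1890
Total = 3628514.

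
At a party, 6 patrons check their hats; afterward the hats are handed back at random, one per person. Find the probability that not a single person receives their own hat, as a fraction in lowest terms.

Favorable outcomes: !6 = 265.
Total outcomes: 6! = 720.
Probability = 265/720 = 53/144.

53/144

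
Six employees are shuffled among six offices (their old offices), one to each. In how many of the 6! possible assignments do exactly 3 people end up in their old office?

Choose which 3 of the 6 are fixed: C(6,3) = 20.
The remaining 3 must be deranged: !3 = 2.
Total: 20 × 2 = 40.

40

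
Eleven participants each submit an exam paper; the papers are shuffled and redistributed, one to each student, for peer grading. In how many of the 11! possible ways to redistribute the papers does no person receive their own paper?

14684570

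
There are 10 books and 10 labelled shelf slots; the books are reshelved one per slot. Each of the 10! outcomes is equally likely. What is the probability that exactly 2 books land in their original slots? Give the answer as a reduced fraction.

2119/11520

Favorable outcomes: C(10,2)·!8 = 45·14833 = 667485.
Total outcomes: 10! = 3628800.
Probability = 667485/3628800 = 2119/11520.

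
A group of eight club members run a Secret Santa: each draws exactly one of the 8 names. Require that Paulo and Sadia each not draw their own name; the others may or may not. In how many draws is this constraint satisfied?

30960

Let A_j be the event that the j-th constrained one is fixed. By inclusion-exclusion over the 2 events:
Σ_{j=0}^{2} (-1)^j C(2,j)(8-j)!
= C(2,0)·8! - C(2,1)·7! + C(2,2)·6!
= 40320 - 10080 + 720
= 30960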